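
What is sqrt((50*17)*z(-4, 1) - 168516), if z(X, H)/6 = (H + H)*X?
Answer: 2*I*sqrt(52329) ≈ 457.51*I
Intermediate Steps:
z(X, H) = 12*H*X (z(X, H) = 6*((H + H)*X) = 6*((2*H)*X) = 6*(2*H*X) = 12*H*X)
sqrt((50*17)*z(-4, 1) - 168516) = sqrt((50*17)*(12*1*(-4)) - 168516) = sqrt(850*(-48) - 168516) = sqrt(-40800 - 168516) = sqrt(-209316) = 2*I*sqrt(52329)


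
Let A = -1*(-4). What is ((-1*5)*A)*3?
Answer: -60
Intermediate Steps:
A = 4
((-1*5)*A)*3 = (-1*5*4)*3 = -5*4*3 = -20*3 = -60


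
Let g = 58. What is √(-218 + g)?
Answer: 4*I*√10 ≈ 12.649*I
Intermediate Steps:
√(-218 + g) = √(-218 + 58) = √(-160) = 4*I*√10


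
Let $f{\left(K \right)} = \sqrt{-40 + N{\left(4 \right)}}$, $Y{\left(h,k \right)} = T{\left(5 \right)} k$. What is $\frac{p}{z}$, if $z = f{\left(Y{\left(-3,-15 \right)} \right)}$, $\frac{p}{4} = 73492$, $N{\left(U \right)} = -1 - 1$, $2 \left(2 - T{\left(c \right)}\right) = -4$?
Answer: $- \frac{146984 i \sqrt{42}}{21} \approx - 45360.0 i$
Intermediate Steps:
$T{\left(c \right)} = 4$ ($T{\left(c \right)} = 2 - -2 = 2 + 2 = 4$)
$N{\left(U \right)} = -2$
$Y{\left(h,k \right)} = 4 k$
$p = 293968$ ($p = 4 \cdot 73492 = 293968$)
$f{\left(K \right)} = i \sqrt{42}$ ($f{\left(K \right)} = \sqrt{-40 - 2} = \sqrt{-42} = i \sqrt{42}$)
$z = i \sqrt{42} \approx 6.4807 i$
$\frac{p}{z} = \frac{293968}{i \sqrt{42}} = 293968 \left(- \frac{i \sqrt{42}}{42}\right) = - \frac{146984 i \sqrt{42}}{21}$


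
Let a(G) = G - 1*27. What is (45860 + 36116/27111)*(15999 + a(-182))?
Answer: 19632442435040/27111 ≈ 7.2415e+8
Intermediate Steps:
a(G) = -27 + G (a(G) = G - 27 = -27 + G)
(45860 + 36116/27111)*(15999 + a(-182)) = (45860 + 36116/27111)*(15999 + (-27 - 182)) = (45860 + 36116*(1/27111))*(15999 - 209) = (45860 + 36116/27111)*15790 = (1243346576/27111)*15790 = 19632442435040/27111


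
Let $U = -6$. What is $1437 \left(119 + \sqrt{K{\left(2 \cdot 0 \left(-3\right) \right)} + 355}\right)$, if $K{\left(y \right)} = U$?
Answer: $171003 + 1437 \sqrt{349} \approx 1.9785 \cdot 10^{5}$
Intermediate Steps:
$K{\left(y \right)} = -6$
$1437 \left(119 + \sqrt{K{\left(2 \cdot 0 \left(-3\right) \right)} + 355}\right) = 1437 \left(119 + \sqrt{-6 + 355}\right) = 1437 \left(119 + \sqrt{349}\right) = 171003 + 1437 \sqrt{349}$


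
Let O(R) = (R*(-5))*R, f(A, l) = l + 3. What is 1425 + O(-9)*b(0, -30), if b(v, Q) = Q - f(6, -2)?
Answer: 13980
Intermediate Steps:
f(A, l) = 3 + l
b(v, Q) = -1 + Q (b(v, Q) = Q - (3 - 2) = Q - 1*1 = Q - 1 = -1 + Q)
O(R) = -5*R² (O(R) = (-5*R)*R = -5*R²)
1425 + O(-9)*b(0, -30) = 1425 + (-5*(-9)²)*(-1 - 30) = 1425 - 5*81*(-31) = 1425 - 405*(-31) = 1425 + 12555 = 13980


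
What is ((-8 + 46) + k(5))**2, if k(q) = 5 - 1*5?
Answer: 1444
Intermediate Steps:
k(q) = 0 (k(q) = 5 - 5 = 0)
((-8 + 46) + k(5))**2 = ((-8 + 46) + 0)**2 = (38 + 0)**2 = 38**2 = 1444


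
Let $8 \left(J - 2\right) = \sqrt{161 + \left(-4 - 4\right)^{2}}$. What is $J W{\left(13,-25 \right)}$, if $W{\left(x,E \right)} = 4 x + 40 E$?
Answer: $- \frac{7347}{2} \approx -3673.5$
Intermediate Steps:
$J = \frac{31}{8}$ ($J = 2 + \frac{\sqrt{161 + \left(-4 - 4\right)^{2}}}{8} = 2 + \frac{\sqrt{161 + \left(-8\right)^{2}}}{8} = 2 + \frac{\sqrt{161 + 64}}{8} = 2 + \frac{\sqrt{225}}{8} = 2 + \frac{1}{8} \cdot 15 = 2 + \frac{15}{8} = \frac{31}{8} \approx 3.875$)
$J W{\left(13,-25 \right)} = \frac{31 \left(4 \cdot 13 + 40 \left(-25\right)\right)}{8} = \frac{31 \left(52 - 1000\right)}{8} = \frac{31}{8} \left(-948\right) = - \frac{7347}{2}$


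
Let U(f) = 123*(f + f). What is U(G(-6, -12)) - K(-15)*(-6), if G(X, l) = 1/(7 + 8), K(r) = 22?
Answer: 742/5 ≈ 148.40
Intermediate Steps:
G(X, l) = 1/15
U(f) = 246*f (U(f) = 123*(2*f) = 246*f)
U(G(-6, -12)) - K(-15)*(-6) = 246*(1/15) - 22*(-6) = 82/5 - 1*(-132) = 82/5 + 132 = 742/5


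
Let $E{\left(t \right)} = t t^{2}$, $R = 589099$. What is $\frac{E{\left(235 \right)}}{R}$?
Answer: $\frac{12977875}{589099} \approx 22.03$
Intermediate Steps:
$E{\left(t \right)} = t^{3}$
$\frac{E{\left(235 \right)}}{R} = \frac{235^{3}}{589099} = 12977875 \cdot \frac{1}{589099} = \frac{12977875}{589099}$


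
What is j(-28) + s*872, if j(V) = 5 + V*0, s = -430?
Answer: -374955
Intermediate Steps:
j(V) = 5 (j(V) = 5 + 0 = 5)
j(-28) + s*872 = 5 - 430*872 = 5 - 374960 = -374955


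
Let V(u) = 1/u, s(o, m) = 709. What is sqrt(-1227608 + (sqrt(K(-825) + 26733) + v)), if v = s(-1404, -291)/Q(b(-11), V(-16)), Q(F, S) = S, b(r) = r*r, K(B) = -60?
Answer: sqrt(-1238952 + sqrt(26673)) ≈ 1113.0*I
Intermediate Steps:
b(r) = r**2
v = -11344 (v = 709/(1/(-16)) = 709/(-1/16) = 709*(-16) = -11344)
sqrt(-1227608 + (sqrt(K(-825) + 26733) + v)) = sqrt(-1227608 + (sqrt(-60 + 26733) - 11344)) = sqrt(-1227608 + (sqrt(26673) - 11344)) = sqrt(-1227608 + (-11344 + sqrt(26673))) = sqrt(-1238952 + sqrt(26673))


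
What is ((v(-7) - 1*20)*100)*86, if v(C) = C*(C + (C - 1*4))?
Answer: 911600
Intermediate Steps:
v(C) = C*(-4 + 2*C) (v(C) = C*(C + (C - 4)) = C*(C + (-4 + C)) = C*(-4 + 2*C))
((v(-7) - 1*20)*100)*86 = ((2*(-7)*(-2 - 7) - 1*20)*100)*86 = ((2*(-7)*(-9) - 20)*100)*86 = ((126 - 20)*100)*86 = (106*100)*86 = 10600*86 = 911600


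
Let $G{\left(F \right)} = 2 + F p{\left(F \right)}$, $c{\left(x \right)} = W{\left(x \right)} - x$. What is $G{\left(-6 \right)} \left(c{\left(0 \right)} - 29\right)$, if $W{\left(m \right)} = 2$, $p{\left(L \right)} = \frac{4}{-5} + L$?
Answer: $- \frac{5778}{5} \approx -1155.6$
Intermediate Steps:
$p{\left(L \right)} = - \frac{4}{5} + L$ ($p{\left(L \right)} = 4 \left(- \frac{1}{5}\right) + L = - \frac{4}{5} + L$)
$c{\left(x \right)} = 2 - x$
$G{\left(F \right)} = 2 + F \left(- \frac{4}{5} + F\right)$
$G{\left(-6 \right)} \left(c{\left(0 \right)} - 29\right) = \left(2 + \frac{1}{5} \left(-6\right) \left(-4 + 5 \left(-6\right)\right)\right) \left(\left(2 - 0\right) - 29\right) = \left(2 + \frac{1}{5} \left(-6\right) \left(-4 - 30\right)\right) \left(\left(2 + 0\right) - 29\right) = \left(2 + \frac{1}{5} \left(-6\right) \left(-34\right)\right) \left(2 - 29\right) = \left(2 + \frac{204}{5}\right) \left(-27\right) = \frac{214}{5} \left(-27\right) = - \frac{5778}{5}$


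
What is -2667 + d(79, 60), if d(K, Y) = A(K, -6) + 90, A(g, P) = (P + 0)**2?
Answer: -2541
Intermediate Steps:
A(g, P) = P**2
d(K, Y) = 126 (d(K, Y) = (-6)**2 + 90 = 36 + 90 = 126)
-2667 + d(79, 60) = -2667 + 126 = -2541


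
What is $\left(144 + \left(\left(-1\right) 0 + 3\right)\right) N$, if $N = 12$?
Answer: $1764$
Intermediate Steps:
$\left(144 + \left(\left(-1\right) 0 + 3\right)\right) N = \left(144 + \left(\left(-1\right) 0 + 3\right)\right) 12 = \left(144 + \left(0 + 3\right)\right) 12 = \left(144 + 3\right) 12 = 147 \cdot 12 = 1764$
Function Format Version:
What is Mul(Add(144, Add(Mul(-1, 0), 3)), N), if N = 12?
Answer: 1764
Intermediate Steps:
Mul(Add(144, Add(Mul(-1, 0), 3)), N) = Mul(Add(144, Add(Mul(-1, 0), 3)), 12) = Mul(Add(144, Add(0, 3)), 12) = Mul(Add(144, 3), 12) = Mul(147, 12) = 1764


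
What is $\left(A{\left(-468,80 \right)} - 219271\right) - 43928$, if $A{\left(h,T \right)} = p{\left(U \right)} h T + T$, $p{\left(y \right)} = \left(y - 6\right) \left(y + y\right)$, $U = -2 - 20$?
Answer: $-46389199$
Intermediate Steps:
$U = -22$ ($U = -2 - 20 = -22$)
$p{\left(y \right)} = 2 y \left(-6 + y\right)$ ($p{\left(y \right)} = \left(-6 + y\right) 2 y = 2 y \left(-6 + y\right)$)
$A{\left(h,T \right)} = T + 1232 T h$ ($A{\left(h,T \right)} = 2 \left(-22\right) \left(-6 - 22\right) h T + T = 2 \left(-22\right) \left(-28\right) h T + T = 1232 h T + T = 1232 T h + T = T + 1232 T h$)
$\left(A{\left(-468,80 \right)} - 219271\right) - 43928 = \left(80 \left(1 + 1232 \left(-468\right)\right) - 219271\right) - 43928 = \left(80 \left(1 - 576576\right) - 219271\right) - 43928 = \left(80 \left(-576575\right) - 219271\right) - 43928 = \left(-46126000 - 219271\right) - 43928 = -46345271 - 43928 = -46389199$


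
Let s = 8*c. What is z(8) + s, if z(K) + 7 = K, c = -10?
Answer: -79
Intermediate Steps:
z(K) = -7 + K
s = -80 (s = 8*(-10) = -80)
z(8) + s = (-7 + 8) - 80 = 1 - 80 = -79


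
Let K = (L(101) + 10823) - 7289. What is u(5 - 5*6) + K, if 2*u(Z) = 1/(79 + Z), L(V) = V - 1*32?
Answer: 389125/108 ≈ 3603.0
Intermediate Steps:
L(V) = -32 + V (L(V) = V - 32 = -32 + V)
u(Z) = 1/(2*(79 + Z))
K = 3603 (K = ((-32 + 101) + 10823) - 7289 = (69 + 10823) - 7289 = 10892 - 7289 = 3603)
u(5 - 5*6) + K = 1/(2*(79 + (5 - 5*6))) + 3603 = 1/(2*(79 + (5 - 30))) + 3603 = 1/(2*(79 - 25)) + 3603 = (1/2)/54 + 3603 = (1/2)*(1/54) + 3603 = 1/108 + 3603 = 389125/108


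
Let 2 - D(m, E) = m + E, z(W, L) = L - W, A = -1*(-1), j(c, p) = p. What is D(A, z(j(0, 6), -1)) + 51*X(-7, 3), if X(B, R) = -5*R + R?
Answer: -604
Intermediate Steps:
X(B, R) = -4*R
A = 1
D(m, E) = 2 - E - m (D(m, E) = 2 - (m + E) = 2 - (E + m) = 2 + (-E - m) = 2 - E - m)
D(A, z(j(0, 6), -1)) + 51*X(-7, 3) = (2 - (-1 - 1*6) - 1*1) + 51*(-4*3) = (2 - (-1 - 6) - 1) + 51*(-12) = (2 - 1*(-7) - 1) - 612 = (2 + 7 - 1) - 612 = 8 - 612 = -604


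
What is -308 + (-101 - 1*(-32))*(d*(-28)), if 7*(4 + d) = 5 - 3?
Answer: -7484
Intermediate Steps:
d = -26/7 (d = -4 + (5 - 3)/7 = -4 + (⅐)*2 = -4 + 2/7 = -26/7 ≈ -3.7143)
-308 + (-101 - 1*(-32))*(d*(-28)) = -308 + (-101 - 1*(-32))*(-26/7*(-28)) = -308 + (-101 + 32)*104 = -308 - 69*104 = -308 - 7176 = -7484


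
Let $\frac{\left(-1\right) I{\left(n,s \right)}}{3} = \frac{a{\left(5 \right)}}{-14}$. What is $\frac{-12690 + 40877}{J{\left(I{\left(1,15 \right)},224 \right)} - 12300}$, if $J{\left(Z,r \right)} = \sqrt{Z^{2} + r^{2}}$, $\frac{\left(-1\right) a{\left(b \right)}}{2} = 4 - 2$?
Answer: $- \frac{849415245}{370537567} - \frac{197309 \sqrt{614665}}{3705375670} \approx -2.3341$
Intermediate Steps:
$a{\left(b \right)} = -4$ ($a{\left(b \right)} = - 2 \left(4 - 2\right) = \left(-2\right) 2 = -4$)
$I{\left(n,s \right)} = - \frac{6}{7}$ ($I{\left(n,s \right)} = - 3 \left(- \frac{4}{-14}\right) = - 3 \left(\left(-4\right) \left(- \frac{1}{14}\right)\right) = \left(-3\right) \frac{2}{7} = - \frac{6}{7}$)
$\frac{-12690 + 40877}{J{\left(I{\left(1,15 \right)},224 \right)} - 12300} = \frac{-12690 + 40877}{\sqrt{\left(- \frac{6}{7}\right)^{2} + 224^{2}} - 12300} = \frac{28187}{\sqrt{\frac{36}{49} + 50176} - 12300} = \frac{28187}{\sqrt{\frac{2458660}{49}} - 12300} = \frac{28187}{\frac{2 \sqrt{614665}}{7} - 12300} = \frac{28187}{-12300 + \frac{2 \sqrt{614665}}{7}}$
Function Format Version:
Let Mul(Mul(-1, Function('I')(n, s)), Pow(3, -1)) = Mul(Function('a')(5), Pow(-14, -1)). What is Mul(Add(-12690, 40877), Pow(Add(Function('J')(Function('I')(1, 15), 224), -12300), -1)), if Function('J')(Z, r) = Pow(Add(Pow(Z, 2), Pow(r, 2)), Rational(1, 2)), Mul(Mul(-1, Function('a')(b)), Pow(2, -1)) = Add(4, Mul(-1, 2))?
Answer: Add(Rational(-849415245, 370537567), Mul(Rational(-197309, 3705375670), Pow(614665, Rational(1, 2)))) ≈ -2.3341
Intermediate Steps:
Function('a')(b) = -4 (Function('a')(b) = Mul(-2, Add(4, Mul(-1, 2))) = Mul(-2, Add(4, -2)) = Mul(-2, 2) = -4)
Function('I')(n, s) = Rational(-6, 7) (Function('I')(n, s) = Mul(-3, Mul(-4, Pow(-14, -1))) = Mul(-3, Mul(-4, Rational(-1, 14))) = Mul(-3, Rational(2, 7)) = Rational(-6, 7))
Mul(Add(-12690, 40877), Pow(Add(Function('J')(Function('I')(1, 15), 224), -12300), -1)) = Mul(Add(-12690, 40877), Pow(Add(Pow(Add(Pow(Rational(-6, 7), 2), Pow(224, 2)), Rational(1, 2)), -12300), -1)) = Mul(28187, Pow(Add(Pow(Add(Rational(36, 49), 50176), Rational(1, 2)), -12300), -1)) = Mul(28187, Pow(Add(Pow(Rational(2458660, 49), Rational(1, 2)), -12300), -1)) = Mul(28187, Pow(Add(Mul(Rational(2, 7), Pow(614665, Rational(1, 2))), -12300), -1)) = Mul(28187, Pow(Add(-12300, Mul(Rational(2, 7), Pow(614665, Rational(1, 2)))), -1))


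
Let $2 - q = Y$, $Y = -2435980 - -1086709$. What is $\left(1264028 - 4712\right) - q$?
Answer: $-89957$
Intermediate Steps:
$Y = -1349271$ ($Y = -2435980 + 1086709 = -1349271$)
$q = 1349273$ ($q = 2 - -1349271 = 2 + 1349271 = 1349273$)
$\left(1264028 - 4712\right) - q = \left(1264028 - 4712\right) - 1349273 = 1259316 - 1349273 = -89957$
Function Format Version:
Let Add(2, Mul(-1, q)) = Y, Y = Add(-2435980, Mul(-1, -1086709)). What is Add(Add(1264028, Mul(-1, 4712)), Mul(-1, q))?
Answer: -89957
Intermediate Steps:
Y = -1349271 (Y = Add(-2435980, 1086709) = -1349271)
q = 1349273 (q = Add(2, Mul(-1, -1349271)) = Add(2, 1349271) = 1349273)
Add(Add(1264028, Mul(-1, 4712)), Mul(-1, q)) = Add(Add(1264028, Mul(-1, 4712)), Mul(-1, 1349273)) = Add(Add(1264028, -4712), -1349273) = Add(1259316, -1349273) = -89957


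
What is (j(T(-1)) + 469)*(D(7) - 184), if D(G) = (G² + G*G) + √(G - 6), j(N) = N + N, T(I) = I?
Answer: -39695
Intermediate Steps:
j(N) = 2*N
D(G) = √(-6 + G) + 2*G² (D(G) = (G² + G²) + √(-6 + G) = 2*G² + √(-6 + G) = √(-6 + G) + 2*G²)
(j(T(-1)) + 469)*(D(7) - 184) = (2*(-1) + 469)*((√(-6 + 7) + 2*7²) - 184) = (-2 + 469)*((√1 + 2*49) - 184) = 467*((1 + 98) - 184) = 467*(99 - 184) = 467*(-85) = -39695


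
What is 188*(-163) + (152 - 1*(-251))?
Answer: -30241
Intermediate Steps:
188*(-163) + (152 - 1*(-251)) = -30644 + (152 + 251) = -30644 + 403 = -30241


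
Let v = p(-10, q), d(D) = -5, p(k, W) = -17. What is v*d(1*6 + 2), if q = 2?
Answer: 85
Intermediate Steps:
v = -17
v*d(1*6 + 2) = -17*(-5) = 85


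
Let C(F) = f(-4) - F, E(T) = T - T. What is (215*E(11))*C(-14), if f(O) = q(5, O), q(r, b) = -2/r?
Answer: 0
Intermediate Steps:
E(T) = 0
f(O) = -⅖ (f(O) = -2/5 = -2*⅕ = -⅖)
C(F) = -⅖ - F
(215*E(11))*C(-14) = (215*0)*(-⅖ - 1*(-14)) = 0*(-⅖ + 14) = 0*(68/5) = 0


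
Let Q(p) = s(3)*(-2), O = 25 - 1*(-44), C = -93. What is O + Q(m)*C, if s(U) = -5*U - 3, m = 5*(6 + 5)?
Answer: -3279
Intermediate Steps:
O = 69 (O = 25 + 44 = 69)
m = 55 (m = 5*11 = 55)
s(U) = -3 - 5*U
Q(p) = 36 (Q(p) = (-3 - 5*3)*(-2) = (-3 - 15)*(-2) = -18*(-2) = 36)
O + Q(m)*C = 69 + 36*(-93) = 69 - 3348 = -3279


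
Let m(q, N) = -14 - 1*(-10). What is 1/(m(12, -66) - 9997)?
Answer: -1/10001 ≈ -9.9990e-5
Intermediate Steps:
m(q, N) = -4 (m(q, N) = -14 + 10 = -4)
1/(m(12, -66) - 9997) = 1/(-4 - 9997) = 1/(-10001) = -1/10001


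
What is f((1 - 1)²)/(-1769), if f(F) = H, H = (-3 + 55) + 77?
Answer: -129/1769 ≈ -0.072923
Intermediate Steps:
H = 129 (H = 52 + 77 = 129)
f(F) = 129
f((1 - 1)²)/(-1769) = 129/(-1769) = 129*(-1/1769) = -129/1769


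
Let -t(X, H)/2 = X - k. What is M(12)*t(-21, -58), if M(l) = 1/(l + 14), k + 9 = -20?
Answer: -8/13 ≈ -0.61539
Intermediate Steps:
k = -29 (k = -9 - 20 = -29)
M(l) = 1/(14 + l)
t(X, H) = -58 - 2*X (t(X, H) = -2*(X - 1*(-29)) = -2*(X + 29) = -2*(29 + X) = -58 - 2*X)
M(12)*t(-21, -58) = (-58 - 2*(-21))/(14 + 12) = (-58 + 42)/26 = (1/26)*(-16) = -8/13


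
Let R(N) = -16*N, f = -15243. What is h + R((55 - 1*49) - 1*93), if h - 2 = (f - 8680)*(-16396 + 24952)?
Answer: -204683794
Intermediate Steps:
h = -204685186 (h = 2 + (-15243 - 8680)*(-16396 + 24952) = 2 - 23923*8556 = 2 - 204685188 = -204685186)
h + R((55 - 1*49) - 1*93) = -204685186 - 16*((55 - 1*49) - 1*93) = -204685186 - 16*((55 - 49) - 93) = -204685186 - 16*(6 - 93) = -204685186 - 16*(-87) = -204685186 + 1392 = -204683794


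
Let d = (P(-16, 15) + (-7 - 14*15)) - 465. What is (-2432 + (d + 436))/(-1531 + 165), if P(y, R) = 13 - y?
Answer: 2649/1366 ≈ 1.9392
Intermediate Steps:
d = -653 (d = ((13 - 1*(-16)) + (-7 - 14*15)) - 465 = ((13 + 16) + (-7 - 210)) - 465 = (29 - 217) - 465 = -188 - 465 = -653)
(-2432 + (d + 436))/(-1531 + 165) = (-2432 + (-653 + 436))/(-1531 + 165) = (-2432 - 217)/(-1366) = -2649*(-1/1366) = 2649/1366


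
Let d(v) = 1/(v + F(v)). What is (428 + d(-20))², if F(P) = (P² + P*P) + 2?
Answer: 112022081809/611524 ≈ 1.8319e+5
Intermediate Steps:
F(P) = 2 + 2*P² (F(P) = (P² + P²) + 2 = 2*P² + 2 = 2 + 2*P²)
d(v) = 1/(2 + v + 2*v²) (d(v) = 1/(v + (2 + 2*v²)) = 1/(2 + v + 2*v²))
(428 + d(-20))² = (428 + 1/(2 - 20 + 2*(-20)²))² = (428 + 1/(2 - 20 + 2*400))² = (428 + 1/(2 - 20 + 800))² = (428 + 1/782)² = (334697/782)² = 112022081809/611524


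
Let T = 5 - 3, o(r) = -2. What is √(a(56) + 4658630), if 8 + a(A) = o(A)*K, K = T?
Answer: √4658618 ≈ 2158.4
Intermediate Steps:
T = 2
K = 2
a(A) = -12 (a(A) = -8 - 2*2 = -8 - 4 = -12)
√(a(56) + 4658630) = √(-12 + 4658630) = √4658618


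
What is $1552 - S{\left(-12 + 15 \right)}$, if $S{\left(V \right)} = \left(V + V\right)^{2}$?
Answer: $1516$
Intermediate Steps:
$S{\left(V \right)} = 4 V^{2}$ ($S{\left(V \right)} = \left(2 V\right)^{2} = 4 V^{2}$)
$1552 - S{\left(-12 + 15 \right)} = 1552 - 4 \left(-12 + 15\right)^{2} = 1552 - 4 \cdot 3^{2} = 1552 - 4 \cdot 9 = 1552 - 36 = 1516$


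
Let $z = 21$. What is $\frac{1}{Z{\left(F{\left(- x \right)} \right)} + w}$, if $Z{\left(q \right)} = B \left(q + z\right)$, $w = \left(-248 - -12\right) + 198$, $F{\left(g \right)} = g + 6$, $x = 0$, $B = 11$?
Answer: $\frac{1}{259} \approx 0.003861$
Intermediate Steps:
$F{\left(g \right)} = 6 + g$
$w = -38$ ($w = \left(-248 + 12\right) + 198 = -236 + 198 = -38$)
$Z{\left(q \right)} = 231 + 11 q$ ($Z{\left(q \right)} = 11 \left(q + 21\right) = 11 \left(21 + q\right) = 231 + 11 q$)
$\frac{1}{Z{\left(F{\left(- x \right)} \right)} + w} = \frac{1}{\left(231 + 11 \left(6 - 0\right)\right) - 38} = \frac{1}{\left(231 + 11 \left(6 + 0\right)\right) - 38} = \frac{1}{\left(231 + 11 \cdot 6\right) - 38} = \frac{1}{\left(231 + 66\right) - 38} = \frac{1}{297 - 38} = \frac{1}{259}$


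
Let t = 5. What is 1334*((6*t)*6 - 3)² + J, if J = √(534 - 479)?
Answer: 41792886 + √55 ≈ 4.1793e+7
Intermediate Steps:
J = √55 ≈ 7.4162
1334*((6*t)*6 - 3)² + J = 1334*((6*5)*6 - 3)² + √55 = 1334*(30*6 - 3)² + √55 = 1334*(180 - 3)² + √55 = 1334*177² + √55 = 1334*31329 + √55 = 41792886 + √55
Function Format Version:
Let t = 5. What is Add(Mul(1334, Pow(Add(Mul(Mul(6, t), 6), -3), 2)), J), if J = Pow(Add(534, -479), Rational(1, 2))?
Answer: Add(41792886, Pow(55, Rational(1, 2))) ≈ 4.1793e+7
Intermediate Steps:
J = Pow(55, Rational(1, 2)) ≈ 7.4162
Add(Mul(1334, Pow(Add(Mul(Mul(6, t), 6), -3), 2)), J) = Add(Mul(1334, Pow(Add(Mul(Mul(6, 5), 6), -3), 2)), Pow(55, Rational(1, 2))) = Add(Mul(1334, Pow(Add(Mul(30, 6), -3), 2)), Pow(55, Rational(1, 2))) = Add(Mul(1334, Pow(Add(180, -3), 2)), Pow(55, Rational(1, 2))) = Add(Mul(1334, Pow(177, 2)), Pow(55, Rational(1, 2))) = Add(Mul(1334, 31329), Pow(55, Rational(1, 2))) = Add(41792886, Pow(55, Rational(1, 2)))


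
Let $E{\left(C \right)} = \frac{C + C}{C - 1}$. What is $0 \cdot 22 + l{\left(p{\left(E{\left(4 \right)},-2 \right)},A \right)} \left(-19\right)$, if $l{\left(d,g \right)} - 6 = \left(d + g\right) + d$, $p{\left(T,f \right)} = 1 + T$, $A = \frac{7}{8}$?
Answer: $- \frac{6479}{24} \approx -269.96$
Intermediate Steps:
$E{\left(C \right)} = \frac{2 C}{-1 + C}$
$A = \frac{7}{8}$ ($A = 7 \cdot \frac{1}{8} = \frac{7}{8} \approx 0.875$)
$l{\left(d,g \right)} = 6 + g + 2 d$ ($l{\left(d,g \right)} = 6 + \left(\left(d + g\right) + d\right) = 6 + \left(g + 2 d\right) = 6 + g + 2 d$)
$0 \cdot 22 + l{\left(p{\left(E{\left(4 \right)},-2 \right)},A \right)} \left(-19\right) = 0 \cdot 22 + \left(6 + \frac{7}{8} + 2 \left(1 + 2 \cdot 4 \frac{1}{-1 + 4}\right)\right) \left(-19\right) = 0 + \left(6 + \frac{7}{8} + 2 \left(1 + 2 \cdot 4 \cdot \frac{1}{3}\right)\right) \left(-19\right) = 0 + \left(6 + \frac{7}{8} + 2 \left(1 + \frac{8}{3}\right)\right) \left(-19\right) = 0 + \left(6 + \frac{7}{8} + 2 \cdot \frac{11}{3}\right) \left(-19\right) = 0 + \left(6 + \frac{7}{8} + \frac{22}{3}\right) \left(-19\right) = 0 + \frac{341}{24} \left(-19\right) = 0 - \frac{6479}{24} = - \frac{6479}{24}$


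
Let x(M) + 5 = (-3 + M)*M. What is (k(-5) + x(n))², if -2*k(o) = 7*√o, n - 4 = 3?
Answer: 1871/4 - 161*I*√5 ≈ 467.75 - 360.01*I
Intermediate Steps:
n = 7 (n = 4 + 3 = 7)
k(o) = -7*√o/2
x(M) = -5 + M*(-3 + M) (x(M) = -5 + (-3 + M)*M = -5 + M*(-3 + M))
(k(-5) + x(n))² = (-7*I*√5/2 + (-5 + 7² - 3*7))² = (-7*I*√5/2 + (-5 + 49 - 21))² = (-7*I*√5/2 + 23)² = (23 - 7*I*√5/2)²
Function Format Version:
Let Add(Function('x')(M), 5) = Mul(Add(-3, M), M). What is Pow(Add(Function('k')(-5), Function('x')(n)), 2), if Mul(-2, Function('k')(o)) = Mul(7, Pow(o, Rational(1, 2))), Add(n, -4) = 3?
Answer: Add(Rational(1871, 4), Mul(-161, I, Pow(5, Rational(1, 2)))) ≈ Add(467.75, Mul(-360.01, I))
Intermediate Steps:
n = 7 (n = Add(4, 3) = 7)
Function('k')(o) = Mul(Rational(-7, 2), Pow(o, Rational(1, 2))) (Function('k')(o) = Mul(Rational(-1, 2), Mul(7, Pow(o, Rational(1, 2)))) = Mul(Rational(-7, 2), Pow(o, Rational(1, 2))))
Function('x')(M) = Add(-5, Mul(M, Add(-3, M))) (Function('x')(M) = Add(-5, Mul(Add(-3, M), M)) = Add(-5, Mul(M, Add(-3, M))))
Pow(Add(Function('k')(-5), Function('x')(n)), 2) = Pow(Add(Mul(Rational(-7, 2), Pow(-5, Rational(1, 2))), Add(-5, Pow(7, 2), Mul(-3, 7))), 2) = Pow(Add(Mul(Rational(-7, 2), Mul(I, Pow(5, Rational(1, 2)))), Add(-5, 49, -21)), 2) = Pow(Add(Mul(Rational(-7, 2), I, Pow(5, Rational(1, 2))), 23), 2) = Pow(Add(23, Mul(Rational(-7, 2), I, Pow(5, Rational(1, 2)))), 2)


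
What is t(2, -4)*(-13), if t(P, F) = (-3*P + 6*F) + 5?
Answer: 325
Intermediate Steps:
t(P, F) = 5 - 3*P + 6*F
t(2, -4)*(-13) = (5 - 3*2 + 6*(-4))*(-13) = (5 - 6 - 24)*(-13) = -25*(-13) = 325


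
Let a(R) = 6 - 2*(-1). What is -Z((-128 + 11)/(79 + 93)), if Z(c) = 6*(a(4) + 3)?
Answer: -66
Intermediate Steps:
a(R) = 8 (a(R) = 6 + 2 = 8)
Z(c) = 66 (Z(c) = 6*(8 + 3) = 6*11 = 66)
-Z((-128 + 11)/(79 + 93)) = -1*66 = -66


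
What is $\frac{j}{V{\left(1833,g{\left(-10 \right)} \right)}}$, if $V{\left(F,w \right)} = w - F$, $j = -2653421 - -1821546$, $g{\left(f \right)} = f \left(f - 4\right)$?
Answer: $\frac{831875}{1693} \approx 491.36$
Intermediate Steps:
$g{\left(f \right)} = f \left(-4 + f\right)$
$j = -831875$ ($j = -2653421 + 1821546 = -831875$)
$\frac{j}{V{\left(1833,g{\left(-10 \right)} \right)}} = - \frac{831875}{- 10 \left(-4 - 10\right) - 1833} = - \frac{831875}{\left(-10\right) \left(-14\right) - 1833} = - \frac{831875}{140 - 1833} = - \frac{831875}{-1693} = \left(-831875\right) \left(- \frac{1}{1693}\right) = \frac{831875}{1693}$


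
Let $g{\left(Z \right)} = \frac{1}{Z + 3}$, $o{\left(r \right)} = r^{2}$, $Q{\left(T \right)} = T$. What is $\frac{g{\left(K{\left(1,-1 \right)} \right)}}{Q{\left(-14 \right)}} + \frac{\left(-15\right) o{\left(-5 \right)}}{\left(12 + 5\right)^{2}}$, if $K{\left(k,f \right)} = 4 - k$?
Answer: $- \frac{31789}{24276} \approx -1.3095$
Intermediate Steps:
$g{\left(Z \right)} = \frac{1}{3 + Z}$
$\frac{g{\left(K{\left(1,-1 \right)} \right)}}{Q{\left(-14 \right)}} + \frac{\left(-15\right) o{\left(-5 \right)}}{\left(12 + 5\right)^{2}} = \frac{1}{\left(3 + \left(4 - 1\right)\right) \left(-14\right)} + \frac{\left(-15\right) \left(-5\right)^{2}}{\left(12 + 5\right)^{2}} = \frac{1}{3 + \left(4 - 1\right)} \left(- \frac{1}{14}\right) + \frac{\left(-15\right) 25}{17^{2}} = \frac{1}{3 + 3} \left(- \frac{1}{14}\right) - \frac{375}{289} = \frac{1}{6} \left(- \frac{1}{14}\right) - \frac{375}{289} = - \frac{1}{84} - \frac{375}{289} = - \frac{31789}{24276}$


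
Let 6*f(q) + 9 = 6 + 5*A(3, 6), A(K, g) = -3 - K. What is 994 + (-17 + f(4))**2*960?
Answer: 486994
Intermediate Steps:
f(q) = -11/2 (f(q) = -3/2 + (6 + 5*(-3 - 1*3))/6 = -3/2 + (6 + 5*(-3 - 3))/6 = -3/2 + (6 + 5*(-6))/6 = -3/2 + (6 - 30)/6 = -3/2 + (1/6)*(-24) = -3/2 - 4 = -11/2)
994 + (-17 + f(4))**2*960 = 994 + (-17 - 11/2)**2*960 = 994 + (-45/2)**2*960 = 994 + (2025/4)*960 = 994 + 486000 = 486994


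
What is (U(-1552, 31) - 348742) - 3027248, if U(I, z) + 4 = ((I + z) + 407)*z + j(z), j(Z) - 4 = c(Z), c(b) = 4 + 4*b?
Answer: -3410396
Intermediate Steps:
j(Z) = 8 + 4*Z (j(Z) = 4 + (4 + 4*Z) = 8 + 4*Z)
U(I, z) = 4 + 4*z + z*(407 + I + z) (U(I, z) = -4 + (((I + z) + 407)*z + (8 + 4*z)) = -4 + ((407 + I + z)*z + (8 + 4*z)) = -4 + (z*(407 + I + z) + (8 + 4*z)) = -4 + (8 + 4*z + z*(407 + I + z)) = 4 + 4*z + z*(407 + I + z))
(U(-1552, 31) - 348742) - 3027248 = ((4 + 31² + 411*31 - 1552*31) - 348742) - 3027248 = ((4 + 961 + 12741 - 48112) - 348742) - 3027248 = (-34406 - 348742) - 3027248 = -383148 - 3027248 = -3410396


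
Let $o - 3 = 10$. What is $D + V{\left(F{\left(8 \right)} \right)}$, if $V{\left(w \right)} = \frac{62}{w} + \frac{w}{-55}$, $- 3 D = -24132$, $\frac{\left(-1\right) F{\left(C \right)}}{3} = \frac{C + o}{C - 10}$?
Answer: $\frac{55754591}{6930} \approx 8045.4$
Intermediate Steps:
$o = 13$ ($o = 3 + 10 = 13$)
$F{\left(C \right)} = - \frac{3 \left(13 + C\right)}{-10 + C}$ ($F{\left(C \right)} = - 3 \frac{C + 13}{C - 10} = - 3 \frac{13 + C}{-10 + C} = - \frac{3 \left(13 + C\right)}{-10 + C}$)
$D = 8044$ ($D = \left(- \frac{1}{3}\right) \left(-24132\right) = 8044$)
$V{\left(w \right)} = \frac{62}{w} - \frac{w}{55}$ ($V{\left(w \right)} = \frac{62}{w} + w \left(- \frac{1}{55}\right) = \frac{62}{w} - \frac{w}{55}$)
$D + V{\left(F{\left(8 \right)} \right)} = 8044 + \left(\frac{62}{3 \frac{1}{-10 + 8} \left(-13 - 8\right)} - \frac{3 \frac{1}{-10 + 8} \left(-13 - 8\right)}{55}\right) = 8044 + \left(\frac{62}{3 \frac{1}{-2} \left(-13 - 8\right)} - \frac{3 \frac{1}{-2} \left(-13 - 8\right)}{55}\right) = 8044 + \left(\frac{62}{3 \left(- \frac{1}{2}\right) \left(-21\right)} - \frac{3 \left(- \frac{1}{2}\right) \left(-21\right)}{55}\right) = 8044 + \left(\frac{62}{\frac{63}{2}} - \frac{63}{110}\right) = 8044 + \left(62 \cdot \frac{2}{63} - \frac{63}{110}\right) = 8044 + \left(\frac{124}{63} - \frac{63}{110}\right) = 8044 + \frac{9671}{6930} = \frac{55754591}{6930}$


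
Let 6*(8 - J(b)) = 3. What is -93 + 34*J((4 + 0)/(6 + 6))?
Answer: 162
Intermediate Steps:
J(b) = 15/2 (J(b) = 8 - ⅙*3 = 8 - ½ = 15/2)
-93 + 34*J((4 + 0)/(6 + 6)) = -93 + 34*(15/2) = -93 + 255 = 162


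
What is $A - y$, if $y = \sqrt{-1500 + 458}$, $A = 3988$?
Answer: $3988 - i \sqrt{1042} \approx 3988.0 - 32.28 i$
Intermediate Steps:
$y = i \sqrt{1042}$ ($y = \sqrt{-1042} = i \sqrt{1042} \approx 32.28 i$)
$A - y = 3988 - i \sqrt{1042}$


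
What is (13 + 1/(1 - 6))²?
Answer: 4096/25 ≈ 163.84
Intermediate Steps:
(13 + 1/(1 - 6))² = (13 + 1/(-5))² = (13 - ⅕)² = (64/5)² = 4096/25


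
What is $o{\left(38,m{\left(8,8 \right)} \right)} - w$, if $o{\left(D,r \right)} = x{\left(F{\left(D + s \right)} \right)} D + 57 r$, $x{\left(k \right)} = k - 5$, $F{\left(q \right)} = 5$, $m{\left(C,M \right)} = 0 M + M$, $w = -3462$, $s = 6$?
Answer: $3918$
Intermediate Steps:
$m{\left(C,M \right)} = M$ ($m{\left(C,M \right)} = 0 + M = M$)
$x{\left(k \right)} = -5 + k$
$o{\left(D,r \right)} = 57 r$ ($o{\left(D,r \right)} = \left(-5 + 5\right) D + 57 r = 0 D + 57 r = 0 + 57 r = 57 r$)
$o{\left(38,m{\left(8,8 \right)} \right)} - w = 57 \cdot 8 - -3462 = 456 + 3462 = 3918$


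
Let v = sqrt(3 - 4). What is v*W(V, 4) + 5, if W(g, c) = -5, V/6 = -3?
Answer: 5 - 5*I ≈ 5.0 - 5.0*I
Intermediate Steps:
V = -18 (V = 6*(-3) = -18)
v = I (v = sqrt(-1) = I ≈ 1.0*I)
v*W(V, 4) + 5 = I*(-5) + 5 = -5*I + 5 = 5 - 5*I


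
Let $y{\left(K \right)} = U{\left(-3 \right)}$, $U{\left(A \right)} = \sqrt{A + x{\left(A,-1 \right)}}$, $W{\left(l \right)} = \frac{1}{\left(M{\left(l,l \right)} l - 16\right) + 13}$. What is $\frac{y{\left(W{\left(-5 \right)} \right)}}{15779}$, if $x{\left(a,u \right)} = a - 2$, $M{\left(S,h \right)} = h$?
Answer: $\frac{2 i \sqrt{2}}{15779} \approx 0.00017925 i$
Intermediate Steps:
$x{\left(a,u \right)} = -2 + a$
$W{\left(l \right)} = \frac{1}{-3 + l^{2}}$ ($W{\left(l \right)} = \frac{1}{\left(l l - 16\right) + 13} = \frac{1}{\left(l^{2} - 16\right) + 13} = \frac{1}{\left(-16 + l^{2}\right) + 13} = \frac{1}{-3 + l^{2}}$)
$U{\left(A \right)} = \sqrt{-2 + 2 A}$ ($U{\left(A \right)} = \sqrt{A + \left(-2 + A\right)} = \sqrt{-2 + 2 A}$)
$y{\left(K \right)} = 2 i \sqrt{2}$ ($y{\left(K \right)} = \sqrt{-2 + 2 \left(-3\right)} = \sqrt{-2 - 6} = \sqrt{-8} = 2 i \sqrt{2}$)
$\frac{y{\left(W{\left(-5 \right)} \right)}}{15779} = \frac{2 i \sqrt{2}}{15779}$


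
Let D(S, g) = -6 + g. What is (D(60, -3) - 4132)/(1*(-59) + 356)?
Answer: -4141/297 ≈ -13.943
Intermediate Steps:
(D(60, -3) - 4132)/(1*(-59) + 356) = ((-6 - 3) - 4132)/(1*(-59) + 356) = (-9 - 4132)/(-59 + 356) = -4141/297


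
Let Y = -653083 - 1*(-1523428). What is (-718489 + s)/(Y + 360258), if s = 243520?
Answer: -14393/37291 ≈ -0.38596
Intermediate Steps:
Y = 870345 (Y = -653083 + 1523428 = 870345)
(-718489 + s)/(Y + 360258) = (-718489 + 243520)/(870345 + 360258) = -474969/1230603 = -474969*1/1230603 = -14393/37291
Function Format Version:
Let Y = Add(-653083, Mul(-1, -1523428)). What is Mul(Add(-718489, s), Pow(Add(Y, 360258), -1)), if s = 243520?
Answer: Rational(-14393, 37291) ≈ -0.38596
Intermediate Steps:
Y = 870345 (Y = Add(-653083, 1523428) = 870345)
Mul(Add(-718489, s), Pow(Add(Y, 360258), -1)) = Mul(Add(-718489, 243520), Pow(Add(870345, 360258), -1)) = Mul(-474969, Pow(1230603, -1)) = Mul(-474969, Rational(1, 1230603)) = Rational(-14393, 37291)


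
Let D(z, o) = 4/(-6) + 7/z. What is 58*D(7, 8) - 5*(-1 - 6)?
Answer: 163/3 ≈ 54.333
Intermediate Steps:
D(z, o) = -2/3 + 7/z (D(z, o) = 4*(-1/6) + 7/z = -2/3 + 7/z)
58*D(7, 8) - 5*(-1 - 6) = 58*(-2/3 + 7/7) - 5*(-1 - 6) = 58*(-2/3 + 7*(1/7)) - 5*(-7) = 58*(-2/3 + 1) + 35 = 58*(1/3) + 35 = 58/3 + 35 = 163/3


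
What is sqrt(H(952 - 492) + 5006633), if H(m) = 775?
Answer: 28*sqrt(6387) ≈ 2237.7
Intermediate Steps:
sqrt(H(952 - 492) + 5006633) = sqrt(775 + 5006633) = sqrt(5007408) = 28*sqrt(6387)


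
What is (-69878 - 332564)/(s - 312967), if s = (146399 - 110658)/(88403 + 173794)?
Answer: 52759542537/41029486379 ≈ 1.2859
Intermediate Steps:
s = 35741/262197 ≈ 0.13631
(-69878 - 332564)/(s - 312967) = (-69878 - 332564)/(35741/262197 - 312967) = -402442/(-82058972758/262197) = -402442*(-262197/82058972758) = 52759542537/41029486379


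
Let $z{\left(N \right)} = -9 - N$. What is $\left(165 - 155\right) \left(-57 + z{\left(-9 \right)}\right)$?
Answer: $-570$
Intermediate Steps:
$\left(165 - 155\right) \left(-57 + z{\left(-9 \right)}\right) = \left(165 - 155\right) \left(-57 - 0\right) = 10 \left(-57 + \left(-9 + 9\right)\right) = 10 \left(-57 + 0\right) = 10 \left(-57\right) = -570$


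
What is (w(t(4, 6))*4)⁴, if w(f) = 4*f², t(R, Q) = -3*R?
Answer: 28179280429056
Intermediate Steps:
(w(t(4, 6))*4)⁴ = ((4*(-3*4)²)*4)⁴ = ((4*(-12)²)*4)⁴ = ((4*144)*4)⁴ = (576*4)⁴ = 2304⁴ = 28179280429056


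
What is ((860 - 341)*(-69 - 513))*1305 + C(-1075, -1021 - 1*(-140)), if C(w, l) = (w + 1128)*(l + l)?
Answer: -394279076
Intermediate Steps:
C(w, l) = 2*l*(1128 + w) (C(w, l) = (1128 + w)*(2*l) = 2*l*(1128 + w))
((860 - 341)*(-69 - 513))*1305 + C(-1075, -1021 - 1*(-140)) = ((860 - 341)*(-69 - 513))*1305 + 2*(-1021 - 1*(-140))*(1128 - 1075) = (519*(-582))*1305 + 2*(-1021 + 140)*53 = -302058*1305 + 2*(-881)*53 = -394185690 - 93386 = -394279076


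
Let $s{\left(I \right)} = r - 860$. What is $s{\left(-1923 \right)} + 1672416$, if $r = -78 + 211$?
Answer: $1671689$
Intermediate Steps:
$r = 133$
$s{\left(I \right)} = -727$ ($s{\left(I \right)} = 133 - 860 = -727$)
$s{\left(-1923 \right)} + 1672416 = -727 + 1672416 = 1671689$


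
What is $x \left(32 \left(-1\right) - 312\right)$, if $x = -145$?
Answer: $49880$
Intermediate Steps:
$x \left(32 \left(-1\right) - 312\right) = - 145 \left(32 \left(-1\right) - 312\right) = - 145 \left(-32 - 312\right) = \left(-145\right) \left(-344\right) = 49880$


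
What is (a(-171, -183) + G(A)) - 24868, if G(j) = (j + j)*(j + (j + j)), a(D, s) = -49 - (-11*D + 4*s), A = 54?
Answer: -8570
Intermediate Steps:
a(D, s) = -49 - 4*s + 11*D (a(D, s) = -49 + (-4*s + 11*D) = -49 - 4*s + 11*D)
G(j) = 6*j² (G(j) = (2*j)*(j + 2*j) = (2*j)*(3*j) = 6*j²)
(a(-171, -183) + G(A)) - 24868 = ((-49 - 4*(-183) + 11*(-171)) + 6*54²) - 24868 = ((-49 + 732 - 1881) + 6*2916) - 24868 = (-1198 + 17496) - 24868 = 16298 - 24868 = -8570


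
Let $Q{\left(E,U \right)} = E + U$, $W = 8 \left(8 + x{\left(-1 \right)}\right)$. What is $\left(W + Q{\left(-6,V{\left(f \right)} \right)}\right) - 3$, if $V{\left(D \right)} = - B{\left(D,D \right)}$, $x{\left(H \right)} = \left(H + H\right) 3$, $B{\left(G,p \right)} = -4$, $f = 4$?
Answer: $11$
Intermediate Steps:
$x{\left(H \right)} = 6 H$ ($x{\left(H \right)} = 2 H 3 = 6 H$)
$V{\left(D \right)} = 4$ ($V{\left(D \right)} = \left(-1\right) \left(-4\right) = 4$)
$W = 16$ ($W = 8 \left(8 + 6 \left(-1\right)\right) = 8 \left(8 - 6\right) = 8 \cdot 2 = 16$)
$\left(W + Q{\left(-6,V{\left(f \right)} \right)}\right) - 3 = \left(16 + \left(-6 + 4\right)\right) - 3 = \left(16 - 2\right) - 3 = 14 - 3 = 11$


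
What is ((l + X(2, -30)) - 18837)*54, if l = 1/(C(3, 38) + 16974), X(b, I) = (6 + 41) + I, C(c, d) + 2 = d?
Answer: -320128199/315 ≈ -1.0163e+6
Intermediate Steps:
C(c, d) = -2 + d
X(b, I) = 47 + I
l = 1/17010 (l = 1/((-2 + 38) + 16974) = 1/(36 + 16974) = 1/17010 ≈ 5.8789e-5)
((l + X(2, -30)) - 18837)*54 = ((1/17010 + (47 - 30)) - 18837)*54 = ((1/17010 + 17) - 18837)*54 = (289171/17010 - 18837)*54 = -320128199/17010*54 = -320128199/315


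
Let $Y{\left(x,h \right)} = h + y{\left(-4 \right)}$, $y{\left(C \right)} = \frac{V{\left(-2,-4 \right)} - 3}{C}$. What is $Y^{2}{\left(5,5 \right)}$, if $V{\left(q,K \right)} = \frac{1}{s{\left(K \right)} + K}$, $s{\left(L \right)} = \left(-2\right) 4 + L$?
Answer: $\frac{136161}{4096} \approx 33.242$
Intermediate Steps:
$s{\left(L \right)} = -8 + L$
$V{\left(q,K \right)} = \frac{1}{-8 + 2 K}$ ($V{\left(q,K \right)} = \frac{1}{\left(-8 + K\right) + K} = \frac{1}{-8 + 2 K}$)
$y{\left(C \right)} = - \frac{49}{16 C}$ ($y{\left(C \right)} = \frac{\frac{1}{2 \left(-4 - 4\right)} - 3}{C} = \frac{\frac{1}{2 \left(-8\right)} - 3}{C} = \frac{\frac{1}{2} \left(- \frac{1}{8}\right) - 3}{C} = \frac{- \frac{1}{16} - 3}{C} = - \frac{49}{16 C}$)
$Y{\left(x,h \right)} = \frac{49}{64} + h$ ($Y{\left(x,h \right)} = h - \frac{49}{16 \left(-4\right)} = h - - \frac{49}{64} = h + \frac{49}{64} = \frac{49}{64} + h$)
$Y^{2}{\left(5,5 \right)} = \left(\frac{49}{64} + 5\right)^{2} = \left(\frac{369}{64}\right)^{2} = \frac{136161}{4096}$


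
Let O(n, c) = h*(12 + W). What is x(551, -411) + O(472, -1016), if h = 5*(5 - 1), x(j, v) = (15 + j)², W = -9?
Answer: 320416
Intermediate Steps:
h = 20 (h = 5*4 = 20)
O(n, c) = 60 (O(n, c) = 20*(12 - 9) = 20*3 = 60)
x(551, -411) + O(472, -1016) = (15 + 551)² + 60 = 566² + 60 = 320356 + 60 = 320416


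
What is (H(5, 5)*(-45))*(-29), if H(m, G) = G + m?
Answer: 13050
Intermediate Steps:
(H(5, 5)*(-45))*(-29) = ((5 + 5)*(-45))*(-29) = (10*(-45))*(-29) = -450*(-29) = 13050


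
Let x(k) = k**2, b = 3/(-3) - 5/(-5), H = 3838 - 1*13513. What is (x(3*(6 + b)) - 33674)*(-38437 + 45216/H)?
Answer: 55127281866/43 ≈ 1.2820e+9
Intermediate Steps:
H = -9675 (H = 3838 - 13513 = -9675)
b = 0 (b = 3*(-1/3) - 5*(-1/5) = -1 + 1 = 0)
(x(3*(6 + b)) - 33674)*(-38437 + 45216/H) = ((3*(6 + 0))**2 - 33674)*(-38437 + 45216/(-9675)) = ((3*6)**2 - 33674)*(-38437 + 45216*(-1/9675)) = (18**2 - 33674)*(-38437 - 5024/1075) = (324 - 33674)*(-41324799/1075) = -33350*(-41324799/1075) = 55127281866/43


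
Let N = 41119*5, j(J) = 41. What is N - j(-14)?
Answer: 205554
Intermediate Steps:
N = 205595
N - j(-14) = 205595 - 1*41 = 205595 - 41 = 205554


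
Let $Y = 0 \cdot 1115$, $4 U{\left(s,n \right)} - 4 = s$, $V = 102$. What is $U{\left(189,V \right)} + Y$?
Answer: $\frac{193}{4} \approx 48.25$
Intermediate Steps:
$U{\left(s,n \right)} = 1 + \frac{s}{4}$
$Y = 0$
$U{\left(189,V \right)} + Y = \left(1 + \frac{1}{4} \cdot 189\right) + 0 = \left(1 + \frac{189}{4}\right) + 0 = \frac{193}{4} + 0 = \frac{193}{4}$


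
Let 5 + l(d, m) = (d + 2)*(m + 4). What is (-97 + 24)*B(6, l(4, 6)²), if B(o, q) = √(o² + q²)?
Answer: -73*√9150661 ≈ -2.2083e+5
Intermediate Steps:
l(d, m) = -5 + (2 + d)*(4 + m) (l(d, m) = -5 + (d + 2)*(m + 4) = -5 + (2 + d)*(4 + m))
(-97 + 24)*B(6, l(4, 6)²) = (-97 + 24)*√(6² + ((3 + 2*6 + 4*4 + 4*6)²)²) = -73*√(36 + ((3 + 12 + 16 + 24)²)²) = -73*√(36 + (55²)²) = -73*√(36 + 3025²) = -73*√(36 + 9150625) = -73*√9150661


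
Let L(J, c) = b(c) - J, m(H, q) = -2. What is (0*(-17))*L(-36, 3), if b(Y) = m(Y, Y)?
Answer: 0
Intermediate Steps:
b(Y) = -2
L(J, c) = -2 - J
(0*(-17))*L(-36, 3) = (0*(-17))*(-2 - 1*(-36)) = 0*(-2 + 36) = 0*34 = 0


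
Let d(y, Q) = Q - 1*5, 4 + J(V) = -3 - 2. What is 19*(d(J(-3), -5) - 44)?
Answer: -1026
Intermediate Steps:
J(V) = -9 (J(V) = -4 + (-3 - 2) = -4 - 5 = -9)
d(y, Q) = -5 + Q (d(y, Q) = Q - 5 = -5 + Q)
19*(d(J(-3), -5) - 44) = 19*((-5 - 5) - 44) = 19*(-10 - 44) = 19*(-54) = -1026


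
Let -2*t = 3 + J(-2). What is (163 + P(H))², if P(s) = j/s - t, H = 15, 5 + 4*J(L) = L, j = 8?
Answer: 388050601/14400 ≈ 26948.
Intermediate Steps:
J(L) = -5/4 + L/4
t = -5/8 (t = -(3 + (-5/4 + (¼)*(-2)))/2 = -(3 + (-5/4 - ½))/2 = -(3 - 7/4)/2 = -½*5/4 = -5/8 ≈ -0.62500)
P(s) = 5/8 + 8/s (P(s) = 8/s - 1*(-5/8) = 8/s + 5/8 = 5/8 + 8/s)
(163 + P(H))² = (163 + (5/8 + 8/15))² = (163 + 139/120)² = (19699/120)² = 388050601/14400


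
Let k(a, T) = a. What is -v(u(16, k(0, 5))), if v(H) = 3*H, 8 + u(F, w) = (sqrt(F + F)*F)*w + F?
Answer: -24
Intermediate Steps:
u(F, w) = -8 + F + w*sqrt(2)*F**(3/2) (u(F, w) = -8 + ((sqrt(F + F)*F)*w + F) = -8 + ((sqrt(2*F)*F)*w + F) = -8 + (((sqrt(2)*sqrt(F))*F)*w + F) = -8 + ((sqrt(2)*F**(3/2))*w + F) = -8 + (w*sqrt(2)*F**(3/2) + F) = -8 + (F + w*sqrt(2)*F**(3/2)) = -8 + F + w*sqrt(2)*F**(3/2))
-v(u(16, k(0, 5))) = -3*(-8 + 16 + 0*sqrt(2)*16**(3/2)) = -3*(-8 + 16 + 0*sqrt(2)*64) = -3*(-8 + 16 + 0) = -3*8 = -1*24 = -24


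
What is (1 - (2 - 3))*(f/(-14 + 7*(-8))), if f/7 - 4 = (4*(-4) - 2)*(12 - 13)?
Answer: -22/5 ≈ -4.4000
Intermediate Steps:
f = 154 (f = 28 + 7*((4*(-4) - 2)*(12 - 13)) = 28 + 7*((-16 - 2)*(-1)) = 28 + 7*(-18*(-1)) = 28 + 7*18 = 28 + 126 = 154)
(1 - (2 - 3))*(f/(-14 + 7*(-8))) = (1 - (2 - 3))*(154/(-14 + 7*(-8))) = (1 - 1*(-1))*(154/(-14 - 56)) = (1 + 1)*(154/(-70)) = 2*(154*(-1/70)) = 2*(-11/5) = -22/5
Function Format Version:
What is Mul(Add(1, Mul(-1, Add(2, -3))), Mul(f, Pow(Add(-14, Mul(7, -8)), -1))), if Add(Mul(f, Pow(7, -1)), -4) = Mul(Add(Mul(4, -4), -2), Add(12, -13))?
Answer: Rational(-22, 5) ≈ -4.4000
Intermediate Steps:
f = 154 (f = Add(28, Mul(7, Mul(Add(Mul(4, -4), -2), Add(12, -13)))) = Add(28, Mul(7, Mul(Add(-16, -2), -1))) = Add(28, Mul(7, Mul(-18, -1))) = Add(28, Mul(7, 18)) = Add(28, 126) = 154)
Mul(Add(1, Mul(-1, Add(2, -3))), Mul(f, Pow(Add(-14, Mul(7, -8)), -1))) = Mul(Add(1, Mul(-1, Add(2, -3))), Mul(154, Pow(Add(-14, Mul(7, -8)), -1))) = Mul(Add(1, Mul(-1, -1)), Mul(154, Pow(Add(-14, -56), -1))) = Mul(Add(1, 1), Mul(154, Pow(-70, -1))) = Mul(2, Mul(154, Rational(-1, 70))) = Mul(2, Rational(-11, 5)) = Rational(-22, 5)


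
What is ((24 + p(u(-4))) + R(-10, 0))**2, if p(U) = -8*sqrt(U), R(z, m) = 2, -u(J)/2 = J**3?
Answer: 8868 - 3328*sqrt(2) ≈ 4161.5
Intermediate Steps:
u(J) = -2*J**3
((24 + p(u(-4))) + R(-10, 0))**2 = ((24 - 8*sqrt(2)*sqrt(-1*(-4)**3)) + 2)**2 = ((24 - 8*8*sqrt(2)) + 2)**2 = ((24 - 64*sqrt(2)) + 2)**2 = (26 - 64*sqrt(2))**2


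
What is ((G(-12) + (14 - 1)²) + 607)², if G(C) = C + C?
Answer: 565504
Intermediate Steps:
G(C) = 2*C
((G(-12) + (14 - 1)²) + 607)² = ((2*(-12) + (14 - 1)²) + 607)² = ((-24 + 13²) + 607)² = ((-24 + 169) + 607)² = (145 + 607)² = 752² = 565504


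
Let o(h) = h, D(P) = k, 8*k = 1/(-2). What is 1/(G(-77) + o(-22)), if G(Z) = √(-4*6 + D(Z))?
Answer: -32/739 - 4*I*√385/8129 ≈ -0.043302 - 0.009655*I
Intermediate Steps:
k = -1/16 (k = (⅛)/(-2) = (⅛)*(-½) = -1/16 ≈ -0.062500)
D(P) = -1/16
G(Z) = I*√385/4 (G(Z) = √(-4*6 - 1/16) = √(-24 - 1/16) = √(-385/16) = I*√385/4)
1/(G(-77) + o(-22)) = 1/(I*√385/4 - 22) = 1/(-22 + I*√385/4)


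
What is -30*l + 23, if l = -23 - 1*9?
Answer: 983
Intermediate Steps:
l = -32 (l = -23 - 9 = -32)
-30*l + 23 = -30*(-32) + 23 = 960 + 23 = 983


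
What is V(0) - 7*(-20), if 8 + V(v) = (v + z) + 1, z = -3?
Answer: 130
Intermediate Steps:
V(v) = -10 + v (V(v) = -8 + ((v - 3) + 1) = -8 + ((-3 + v) + 1) = -8 + (-2 + v) = -10 + v)
V(0) - 7*(-20) = (-10 + 0) - 7*(-20) = -10 + 140 = 130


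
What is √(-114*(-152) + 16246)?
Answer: √33574 ≈ 183.23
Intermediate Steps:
√(-114*(-152) + 16246) = √(17328 + 16246) = √33574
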